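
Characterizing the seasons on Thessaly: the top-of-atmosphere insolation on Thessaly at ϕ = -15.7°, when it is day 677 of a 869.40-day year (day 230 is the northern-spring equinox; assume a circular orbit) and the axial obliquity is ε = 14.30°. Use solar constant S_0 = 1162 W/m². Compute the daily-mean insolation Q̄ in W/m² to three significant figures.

Solar longitude: L_s = 360° × (677 − 230)/869.40 = 185.093°.
sin δ = sin 14.30° × sin 185.093° = -0.02193, so δ = -1.256°.
cos h₀ = −tan(-15.7°) tan(-1.256°) = -0.0062, h₀ = 1.5770 rad.
Bracket: h₀ sin ϕ sin δ + cos ϕ cos δ sin h₀ = 1.5770×-0.27060×-0.02193 + 0.96269×0.99976×0.99998 = 0.009358 + 0.962440 = 0.971798.
Q̄ = (S_0/π) × [bracket] = (1162/π) × 0.971798 = 359.4 W/m².

Q̄ ≈ 359 W/m²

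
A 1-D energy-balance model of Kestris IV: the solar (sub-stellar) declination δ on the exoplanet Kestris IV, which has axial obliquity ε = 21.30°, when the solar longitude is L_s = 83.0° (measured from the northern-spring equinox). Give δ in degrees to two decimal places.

sin δ = sin ε · sin L_s = sin 21.30° × sin 83.0° = 0.360544.
δ = arcsin(0.360544) = +21.13°.

δ = +21.13°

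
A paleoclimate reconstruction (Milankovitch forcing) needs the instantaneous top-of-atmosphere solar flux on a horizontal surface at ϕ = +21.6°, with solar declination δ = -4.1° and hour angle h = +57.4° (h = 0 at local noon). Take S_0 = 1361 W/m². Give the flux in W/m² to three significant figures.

644 W/m²

cos θ_z = sin ϕ sin δ + cos ϕ cos δ cos h = -0.026320 + 0.499654 = 0.473334.
Flux = S_0 · cos θ_z = 1361 × 0.473334 = 644.2 W/m².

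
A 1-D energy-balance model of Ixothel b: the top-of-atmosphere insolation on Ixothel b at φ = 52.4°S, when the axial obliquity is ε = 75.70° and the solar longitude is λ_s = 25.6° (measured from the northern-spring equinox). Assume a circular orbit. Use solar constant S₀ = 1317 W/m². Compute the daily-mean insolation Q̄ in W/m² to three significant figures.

Q̄ ≈ 56.9 W/m²

Solar declination: sin δ = sin ε · sin λ_s = sin 75.70° × sin 25.6° = 0.41870, so δ = +24.752°.
cos H₀ = −tan(-52.4°) tan(+24.752°) = 0.5987, H₀ = 0.9289 rad.
Bracket: H₀ sin φ sin δ + cos φ cos δ sin H₀ = 0.9289×-0.79229×0.41870 + 0.61015×0.90813×0.80098 = -0.308146 + 0.443819 = 0.135673.
Q̄ = (S₀/π) × [bracket] = (1317/π) × 0.135673 = 56.88 W/m².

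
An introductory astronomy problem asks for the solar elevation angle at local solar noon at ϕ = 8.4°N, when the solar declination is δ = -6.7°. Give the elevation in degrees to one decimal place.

74.9°

At local noon the hour angle is zero, so the zenith angle equals |ϕ − δ| = |+8.4° − (-6.700°)| = 15.100°.
Elevation = 90° − 15.100° = 74.9°.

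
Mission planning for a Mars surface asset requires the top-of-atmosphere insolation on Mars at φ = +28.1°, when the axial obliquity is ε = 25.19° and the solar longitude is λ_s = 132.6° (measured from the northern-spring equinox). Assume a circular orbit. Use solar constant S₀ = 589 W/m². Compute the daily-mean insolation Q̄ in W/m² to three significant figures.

Solar declination: sin δ = sin ε · sin λ_s = sin 25.19° × sin 132.6° = 0.31330, so δ = +18.258°.
cos H₀ = −tan(+28.1°) tan(+18.258°) = -0.1762, H₀ = 1.7479 rad.
Bracket: H₀ sin φ sin δ + cos φ cos δ sin H₀ = 1.7479×0.47101×0.31330 + 0.88213×0.94965×0.98436 = 0.257933 + 0.824613 = 1.082546.
Q̄ = (S₀/π) × [bracket] = (589/π) × 1.082546 = 203.0 W/m².

Q̄ ≈ 203 W/m²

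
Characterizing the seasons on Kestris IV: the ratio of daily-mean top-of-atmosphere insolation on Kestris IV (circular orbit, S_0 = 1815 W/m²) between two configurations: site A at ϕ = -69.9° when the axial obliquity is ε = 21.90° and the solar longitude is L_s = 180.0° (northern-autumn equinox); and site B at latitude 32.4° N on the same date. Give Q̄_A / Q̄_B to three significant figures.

— Configuration A (ϕ=-69.9°):
Solar declination: sin δ = sin ε · sin L_s = sin 21.90° × sin 180.0° = 0.00000, so δ = +0.000°.
cos h₀ = −tan(-69.9°) tan(+0.000°) = 0.0000, h₀ = 1.5708 rad.
Bracket: h₀ sin ϕ sin δ + cos ϕ cos δ sin h₀ = 1.5708×-0.93909×0.00000 + 0.34366×1.00000×1.00000 = -0.000000 + 0.343660 = 0.343660.
Q̄ = (S_0/π) × [bracket] = (1815/π) × 0.343660 = 198.54 W/m².
— Configuration B (ϕ=+32.4°):
cos h₀ = −tan(+32.4°) tan(+0.000°) = -0.0000, h₀ = 1.5708 rad.
Bracket: h₀ sin ϕ sin δ + cos ϕ cos δ sin h₀ = 1.5708×0.53583×0.00000 + 0.84433×1.00000×1.00000 = 0.000000 + 0.844330 = 0.844330.
Q̄ = (S_0/π) × [bracket] = (1815/π) × 0.844330 = 487.80 W/m².
Ratio Q̄_A / Q̄_B = 198.54 / 487.80 = 0.4070.

Q̄_A / Q̄_B ≈ 0.407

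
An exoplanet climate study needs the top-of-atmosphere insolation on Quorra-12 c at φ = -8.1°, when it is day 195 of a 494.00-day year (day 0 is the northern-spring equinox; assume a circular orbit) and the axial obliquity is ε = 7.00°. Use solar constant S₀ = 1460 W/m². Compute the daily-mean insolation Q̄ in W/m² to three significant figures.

Solar longitude: λ_s = 360° × (195 − 0)/494.00 = 142.105°.
sin δ = sin 7.00° × sin 142.105° = 0.07485, so δ = +4.293°.
cos H₀ = −tan(-8.1°) tan(+4.293°) = 0.0107, H₀ = 1.5601 rad.
Bracket: H₀ sin φ sin δ + cos φ cos δ sin H₀ = 1.5601×-0.14090×0.07485 + 0.99002×0.99719×0.99994 = -0.016453 + 0.987179 = 0.970726.
Q̄ = (S₀/π) × [bracket] = (1460/π) × 0.970726 = 451.1 W/m².

Q̄ ≈ 451 W/m²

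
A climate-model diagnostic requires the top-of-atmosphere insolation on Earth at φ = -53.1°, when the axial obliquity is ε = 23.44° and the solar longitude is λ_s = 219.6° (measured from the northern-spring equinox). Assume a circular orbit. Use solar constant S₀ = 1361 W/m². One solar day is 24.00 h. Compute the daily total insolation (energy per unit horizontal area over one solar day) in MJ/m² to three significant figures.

35.0 MJ/m²

Solar declination: sin δ = sin ε · sin λ_s = sin 23.44° × sin 219.6° = -0.25356, so δ = -14.688°.
cos H₀ = −tan(-53.1°) tan(-14.688°) = -0.3491, H₀ = 1.9274 rad.
Bracket: H₀ sin φ sin δ + cos φ cos δ sin H₀ = 1.9274×-0.79968×-0.25356 + 0.60042×0.96732×0.93708 = 0.390813 + 0.544254 = 0.935067.
Q̄ = (S₀/π) × [bracket] = (1361/π) × 0.935067 = 405.09 W/m².
Daily total = Q̄ × 24.00 h × 3600 s/h = 405.09 × 24.00 × 3600 / 10⁶ = 35.00 MJ/m².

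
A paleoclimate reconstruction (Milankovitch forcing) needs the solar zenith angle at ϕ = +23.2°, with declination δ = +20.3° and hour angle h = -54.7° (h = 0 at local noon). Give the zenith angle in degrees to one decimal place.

θ_z = 50.6°

cos θ_z = sin ϕ sin δ + cos ϕ cos δ cos h = 0.136672 + 0.498140 = 0.634812.
θ_z = arccos(0.634812) = 50.6°.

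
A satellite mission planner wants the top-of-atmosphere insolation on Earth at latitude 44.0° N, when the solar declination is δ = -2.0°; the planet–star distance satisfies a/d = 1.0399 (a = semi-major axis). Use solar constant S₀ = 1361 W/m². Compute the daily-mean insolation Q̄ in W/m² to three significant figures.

Q̄ ≈ 319 W/m²

cos H₀ = −tan(+44.0°) tan(-2.000°) = 0.0337, H₀ = 1.5371 rad.
Bracket: H₀ sin φ sin δ + cos φ cos δ sin H₀ = 1.5371×0.69466×-0.03490 + 0.71934×0.99939×0.99943 = -0.037265 + 0.718491 = 0.681226.
Inverse-square distance factor (a/d)² = 1.0399² = 1.081392.
Q̄ = (S₀/π) × 1.081392 × [bracket] = (1361/π) × 1.081392 × 0.681226 = 319.1 W/m².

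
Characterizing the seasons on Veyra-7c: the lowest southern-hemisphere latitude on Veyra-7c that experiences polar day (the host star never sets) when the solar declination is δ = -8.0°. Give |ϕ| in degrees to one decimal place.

Polar day requires cos h₀ = −tan ϕ tan δ ≤ −1, i.e. tan ϕ tan δ ≥ 1.
The boundary is |tan ϕ| · |tan δ| = 1, so |ϕ| = 90° − |δ| = 90° − 8.0° = 82.0° in the southern hemisphere.

|ϕ| = 82.0°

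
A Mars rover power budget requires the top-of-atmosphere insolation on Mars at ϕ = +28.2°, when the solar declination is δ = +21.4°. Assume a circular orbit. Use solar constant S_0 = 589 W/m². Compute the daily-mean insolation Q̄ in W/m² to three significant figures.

Q̄ ≈ 208 W/m²

cos h₀ = −tan(+28.2°) tan(+21.400°) = -0.2101, h₀ = 1.7825 rad.
Bracket: h₀ sin ϕ sin δ + cos ϕ cos δ sin h₀ = 1.7825×0.47255×0.36488 + 0.88130×0.93106×0.97767 = 0.307346 + 0.802220 = 1.109566.
Q̄ = (S_0/π) × [bracket] = (589/π) × 1.109566 = 208.0 W/m².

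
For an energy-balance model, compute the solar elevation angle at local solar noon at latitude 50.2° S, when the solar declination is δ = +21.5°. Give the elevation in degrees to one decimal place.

18.3°

At local noon the hour angle is zero, so the zenith angle equals |φ − δ| = |-50.2° − (+21.500°)| = 71.700°.
Elevation = 90° − 71.700° = 18.3°.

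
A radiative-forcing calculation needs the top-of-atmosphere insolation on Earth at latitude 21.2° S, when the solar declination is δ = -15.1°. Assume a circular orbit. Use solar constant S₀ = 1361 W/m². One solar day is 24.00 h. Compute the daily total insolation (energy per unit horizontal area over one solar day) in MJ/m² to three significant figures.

cos H₀ = −tan(-21.2°) tan(-15.100°) = -0.1047, H₀ = 1.6756 rad.
Bracket: H₀ sin φ sin δ + cos φ cos δ sin H₀ = 1.6756×-0.36162×-0.26050 + 0.93232×0.96547×0.99451 = 0.157845 + 0.895185 = 1.053030.
Q̄ = (S₀/π) × [bracket] = (1361/π) × 1.053030 = 456.19 W/m².
Daily total = Q̄ × 24.00 h × 3600 s/h = 456.19 × 24.00 × 3600 / 10⁶ = 39.41 MJ/m².

39.4 MJ/m²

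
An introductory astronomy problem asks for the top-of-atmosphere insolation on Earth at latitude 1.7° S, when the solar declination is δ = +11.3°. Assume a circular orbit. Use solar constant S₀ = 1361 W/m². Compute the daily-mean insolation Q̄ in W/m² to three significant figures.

Q̄ ≈ 421 W/m²

cos H₀ = −tan(-1.7°) tan(+11.300°) = 0.0059, H₀ = 1.5649 rad.
Bracket: H₀ sin φ sin δ + cos φ cos δ sin H₀ = 1.5649×-0.02967×0.19595 + 0.99956×0.98061×0.99998 = -0.009098 + 0.980159 = 0.971061.
Q̄ = (S₀/π) × [bracket] = (1361/π) × 0.971061 = 420.7 W/m².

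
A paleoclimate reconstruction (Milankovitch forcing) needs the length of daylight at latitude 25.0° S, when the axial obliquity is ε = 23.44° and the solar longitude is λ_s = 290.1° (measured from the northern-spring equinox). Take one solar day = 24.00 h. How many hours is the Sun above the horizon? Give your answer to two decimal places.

13.44 h

Solar declination: sin δ = sin ε · sin λ_s = sin 23.44° × sin 290.1° = -0.37356, so δ = -21.935°.
cos H₀ = −tan φ · tan δ = −tan(-25.0°) × tan(-21.935°) = -0.1878, so H₀ = 1.7597 rad = 100.82°.
Daylight = 2H₀/(2π) × 24.00 h = (1.7597/π) × 24.00 = 13.44 h.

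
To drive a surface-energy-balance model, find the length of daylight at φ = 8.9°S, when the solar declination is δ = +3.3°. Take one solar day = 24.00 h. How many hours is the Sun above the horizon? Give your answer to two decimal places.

cos H₀ = −tan φ · tan δ = −tan(-8.9°) × tan(+3.300°) = 0.0090, so H₀ = 1.5618 rad = 89.48°.
Daylight = 2H₀/(2π) × 24.00 h = (1.5618/π) × 24.00 = 11.93 h.

11.93 h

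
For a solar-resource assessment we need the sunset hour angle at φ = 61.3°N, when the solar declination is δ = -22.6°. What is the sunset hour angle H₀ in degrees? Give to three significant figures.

cos H₀ = −tan φ · tan δ = −tan(+61.3°) × tan(-22.600°) = 0.7603, so H₀ = 0.7070 rad = 40.51°.

H₀ = 40.5°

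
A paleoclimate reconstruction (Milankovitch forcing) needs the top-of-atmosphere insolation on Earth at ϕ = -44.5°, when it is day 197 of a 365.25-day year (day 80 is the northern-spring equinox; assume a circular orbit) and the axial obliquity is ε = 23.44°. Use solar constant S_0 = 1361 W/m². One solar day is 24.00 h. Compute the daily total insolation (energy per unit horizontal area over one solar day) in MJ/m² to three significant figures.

11.9 MJ/m²

Solar longitude: L_s = 360° × (197 − 80)/365.25 = 115.318°.
sin δ = sin 23.44° × sin 115.318° = 0.35958, so δ = +21.074°.
cos h₀ = −tan(-44.5°) tan(+21.074°) = 0.3787, h₀ = 1.1824 rad.
Bracket: h₀ sin ϕ sin δ + cos ϕ cos δ sin h₀ = 1.1824×-0.70091×0.35958 + 0.71325×0.93311×0.92553 = -0.298004 + 0.615978 = 0.317974.
Q̄ = (S_0/π) × [bracket] = (1361/π) × 0.317974 = 137.75 W/m².
Daily total = Q̄ × 24.00 h × 3600 s/h = 137.75 × 24.00 × 3600 / 10⁶ = 11.90 MJ/m².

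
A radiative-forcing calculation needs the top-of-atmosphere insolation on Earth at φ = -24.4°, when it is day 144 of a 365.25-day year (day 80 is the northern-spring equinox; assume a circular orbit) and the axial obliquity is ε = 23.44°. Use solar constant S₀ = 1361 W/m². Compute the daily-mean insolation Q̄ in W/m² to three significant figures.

Solar longitude: λ_s = 360° × (144 − 80)/365.25 = 63.080°.
sin δ = sin 23.44° × sin 63.080° = 0.35468, so δ = +20.774°.
cos H₀ = −tan(-24.4°) tan(+20.774°) = 0.1721, H₀ = 1.3979 rad.
Bracket: H₀ sin φ sin δ + cos φ cos δ sin H₀ = 1.3979×-0.41310×0.35468 + 0.91068×0.93499×0.98508 = -0.204818 + 0.838773 = 0.633955.
Q̄ = (S₀/π) × [bracket] = (1361/π) × 0.633955 = 274.6 W/m².

Q̄ ≈ 275 W/m²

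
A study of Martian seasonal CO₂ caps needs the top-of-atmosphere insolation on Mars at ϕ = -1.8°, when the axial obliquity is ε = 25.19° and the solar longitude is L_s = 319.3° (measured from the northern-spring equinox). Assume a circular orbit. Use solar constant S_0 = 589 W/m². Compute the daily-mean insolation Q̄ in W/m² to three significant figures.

Q̄ ≈ 183 W/m²

Solar declination: sin δ = sin ε · sin L_s = sin 25.19° × sin 319.3° = -0.27755, so δ = -16.114°.
cos h₀ = −tan(-1.8°) tan(-16.114°) = -0.0091, h₀ = 1.5799 rad.
Bracket: h₀ sin ϕ sin δ + cos ϕ cos δ sin h₀ = 1.5799×-0.03141×-0.27755 + 0.99951×0.96071×0.99996 = 0.013773 + 0.960201 = 0.973974.
Q̄ = (S_0/π) × [bracket] = (589/π) × 0.973974 = 182.6 W/m².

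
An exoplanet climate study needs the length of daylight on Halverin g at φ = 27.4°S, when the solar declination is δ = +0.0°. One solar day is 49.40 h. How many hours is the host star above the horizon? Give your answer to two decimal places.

24.70 h

cos H₀ = −tan φ · tan δ = −tan(-27.4°) × tan(+0.000°) = 0.0000, so H₀ = 1.5708 rad = 90.00°.
Daylight = 2H₀/(2π) × 49.40 h = (1.5708/π) × 49.40 = 24.70 h.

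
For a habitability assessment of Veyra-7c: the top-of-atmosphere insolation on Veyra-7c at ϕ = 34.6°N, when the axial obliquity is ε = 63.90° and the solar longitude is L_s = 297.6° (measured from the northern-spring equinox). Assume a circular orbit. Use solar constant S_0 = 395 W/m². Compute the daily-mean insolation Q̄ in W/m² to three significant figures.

Q̄ ≈ 1.69 W/m²

Solar declination: sin δ = sin ε · sin L_s = sin 63.90° × sin 297.6° = -0.79584, so δ = -52.734°.
cos h₀ = −tan(+34.6°) tan(-52.734°) = 0.9067, h₀ = 0.4354 rad.
Bracket: h₀ sin ϕ sin δ + cos ϕ cos δ sin h₀ = 0.4354×0.56784×-0.79584 + 0.82314×0.60551×0.42181 = -0.196762 + 0.210238 = 0.013476.
Q̄ = (S_0/π) × [bracket] = (395/π) × 0.013476 = 1.694 W/m².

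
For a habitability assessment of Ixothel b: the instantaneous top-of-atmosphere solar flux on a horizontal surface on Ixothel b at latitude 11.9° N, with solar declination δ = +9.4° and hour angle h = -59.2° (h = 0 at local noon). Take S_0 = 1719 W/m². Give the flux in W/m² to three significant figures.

cos θ_z = sin ϕ sin δ + cos ϕ cos δ cos h = 0.033678 + 0.494311 = 0.527989.
Flux = S_0 · cos θ_z = 1719 × 0.527989 = 907.6 W/m².

908 W/m²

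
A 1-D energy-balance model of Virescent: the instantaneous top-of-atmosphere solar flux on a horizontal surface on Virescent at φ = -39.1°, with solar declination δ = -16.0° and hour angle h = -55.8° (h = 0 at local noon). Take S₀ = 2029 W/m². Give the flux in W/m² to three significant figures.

1.20e+03 W/m²

cos θ_z = sin φ sin δ + cos φ cos δ cos h = 0.173838 + 0.419305 = 0.593143.
Flux = S₀ · cos θ_z = 2029 × 0.593143 = 1203 W/m².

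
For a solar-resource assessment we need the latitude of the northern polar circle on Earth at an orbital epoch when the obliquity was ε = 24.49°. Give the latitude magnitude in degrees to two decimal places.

The polar circle is the lowest latitude that experiences at least one full rotation of continuous daylight at the northern-summer solstice; it lies at |φ| = 90° − ε = 90° − 24.49° = 65.51°.

65.51°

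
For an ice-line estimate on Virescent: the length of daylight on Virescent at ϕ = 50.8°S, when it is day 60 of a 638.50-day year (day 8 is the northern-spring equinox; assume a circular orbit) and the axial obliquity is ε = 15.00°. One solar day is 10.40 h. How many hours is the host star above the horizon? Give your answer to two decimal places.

Solar longitude: L_s = 360° × (60 − 8)/638.50 = 29.319°.
sin δ = sin 15.00° × sin 29.319° = 0.12674, so δ = +7.281°.
cos h₀ = −tan ϕ · tan δ = −tan(-50.8°) × tan(+7.281°) = 0.1567, so h₀ = 1.4135 rad = 80.99°.
Daylight = 2h₀/(2π) × 10.40 h = (1.4135/π) × 10.40 = 4.68 h.

4.68 h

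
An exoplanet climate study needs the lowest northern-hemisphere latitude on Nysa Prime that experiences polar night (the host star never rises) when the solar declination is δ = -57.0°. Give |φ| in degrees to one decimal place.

|φ| = 33.0°

Polar night requires cos H₀ = −tan φ tan δ ≥ 1, i.e. tan φ tan δ ≤ −1.
The boundary is |tan φ| · |tan δ| = 1, so |φ| = 90° − |δ| = 90° − 57.0° = 33.0° in the northern hemisphere.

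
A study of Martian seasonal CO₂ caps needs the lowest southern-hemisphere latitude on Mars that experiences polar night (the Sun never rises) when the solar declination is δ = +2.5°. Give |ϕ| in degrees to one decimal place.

Polar night requires cos h₀ = −tan ϕ tan δ ≥ 1, i.e. tan ϕ tan δ ≤ −1.
The boundary is |tan ϕ| · |tan δ| = 1, so |ϕ| = 90° − |δ| = 90° − 2.5° = 87.5° in the southern hemisphere.

|ϕ| = 87.5°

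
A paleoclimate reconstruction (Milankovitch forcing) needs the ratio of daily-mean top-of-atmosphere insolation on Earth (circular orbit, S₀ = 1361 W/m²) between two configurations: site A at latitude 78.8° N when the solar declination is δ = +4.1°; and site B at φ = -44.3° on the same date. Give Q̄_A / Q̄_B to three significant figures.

Q̄_A / Q̄_B ≈ 0.497

— Configuration A (φ=+78.8°):
cos H₀ = −tan(+78.8°) tan(+4.100°) = -0.3620, H₀ = 1.9412 rad.
Bracket: H₀ sin φ sin δ + cos φ cos δ sin H₀ = 1.9412×0.98096×0.07150 + 0.19423×0.99744×0.93217 = 0.136153 + 0.180592 = 0.316745.
Q̄ = (S₀/π) × [bracket] = (1361/π) × 0.316745 = 137.22 W/m².
— Configuration B (φ=-44.3°):
cos H₀ = −tan(-44.3°) tan(+4.100°) = 0.0700, H₀ = 1.5008 rad.
Bracket: H₀ sin φ sin δ + cos φ cos δ sin H₀ = 1.5008×-0.69842×0.07150 + 0.71569×0.99744×0.99755 = -0.074945 + 0.712109 = 0.637164.
Q̄ = (S₀/π) × [bracket] = (1361/π) × 0.637164 = 276.03 W/m².
Ratio Q̄_A / Q̄_B = 137.22 / 276.03 = 0.4971.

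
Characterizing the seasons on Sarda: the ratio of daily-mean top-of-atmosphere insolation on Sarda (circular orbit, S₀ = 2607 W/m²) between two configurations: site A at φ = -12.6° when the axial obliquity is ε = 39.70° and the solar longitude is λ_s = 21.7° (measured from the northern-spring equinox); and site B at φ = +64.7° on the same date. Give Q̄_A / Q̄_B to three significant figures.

— Configuration A (φ=-12.6°):
Solar declination: sin δ = sin ε · sin λ_s = sin 39.70° × sin 21.7° = 0.23618, so δ = +13.661°.
cos H₀ = −tan(-12.6°) tan(+13.661°) = 0.0543, H₀ = 1.5164 rad.
Bracket: H₀ sin φ sin δ + cos φ cos δ sin H₀ = 1.5164×-0.21814×0.23618 + 0.97592×0.97171×0.99852 = -0.078125 + 0.946908 = 0.868783.
Q̄ = (S₀/π) × [bracket] = (2607/π) × 0.868783 = 720.95 W/m².
— Configuration B (φ=+64.7°):
cos H₀ = −tan(+64.7°) tan(+13.661°) = -0.5142, H₀ = 2.1109 rad.
Bracket: H₀ sin φ sin δ + cos φ cos δ sin H₀ = 2.1109×0.90408×0.23618 + 0.42736×0.97171×0.85767 = 0.450731 + 0.356165 = 0.806896.
Q̄ = (S₀/π) × [bracket] = (2607/π) × 0.806896 = 669.59 W/m².
Ratio Q̄_A / Q̄_B = 720.95 / 669.59 = 1.077.

Q̄_A / Q̄_B ≈ 1.08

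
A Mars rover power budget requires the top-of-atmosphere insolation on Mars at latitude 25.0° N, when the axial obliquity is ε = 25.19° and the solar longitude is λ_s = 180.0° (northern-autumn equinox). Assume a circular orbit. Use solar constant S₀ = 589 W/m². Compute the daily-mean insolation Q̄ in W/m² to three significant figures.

Solar declination: sin δ = sin ε · sin λ_s = sin 25.19° × sin 180.0° = 0.00000, so δ = +0.000°.
cos H₀ = −tan(+25.0°) tan(+0.000°) = -0.0000, H₀ = 1.5708 rad.
Bracket: H₀ sin φ sin δ + cos φ cos δ sin H₀ = 1.5708×0.42262×0.00000 + 0.90631×1.00000×1.00000 = 0.000000 + 0.906310 = 0.906310.
Q̄ = (S₀/π) × [bracket] = (589/π) × 0.906310 = 169.9 W/m².

Q̄ ≈ 170 W/m²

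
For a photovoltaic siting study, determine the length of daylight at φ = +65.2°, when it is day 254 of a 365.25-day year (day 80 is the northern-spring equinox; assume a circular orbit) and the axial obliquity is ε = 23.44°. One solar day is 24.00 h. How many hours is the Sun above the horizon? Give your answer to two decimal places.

12.98 h

Solar longitude: λ_s = 360° × (254 − 80)/365.25 = 171.499°.
sin δ = sin 23.44° × sin 171.499° = 0.05880, so δ = +3.371°.
cos H₀ = −tan φ · tan δ = −tan(+65.2°) × tan(+3.371°) = -0.1275, so H₀ = 1.6986 rad = 97.32°.
Daylight = 2H₀/(2π) × 24.00 h = (1.6986/π) × 24.00 = 12.98 h.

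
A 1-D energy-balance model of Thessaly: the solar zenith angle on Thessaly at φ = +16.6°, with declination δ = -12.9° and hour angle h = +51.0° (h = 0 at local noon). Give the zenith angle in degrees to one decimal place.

θ_z = 58.4°

cos θ_z = sin φ sin δ + cos φ cos δ cos h = -0.063780 + 0.587871 = 0.524091.
θ_z = arccos(0.524091) = 58.4°.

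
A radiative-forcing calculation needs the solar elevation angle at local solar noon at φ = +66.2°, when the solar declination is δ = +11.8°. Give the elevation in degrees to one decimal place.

35.6°

At local noon the hour angle is zero, so the zenith angle equals |φ − δ| = |+66.2° − (+11.800°)| = 54.400°.
Elevation = 90° − 54.400° = 35.6°.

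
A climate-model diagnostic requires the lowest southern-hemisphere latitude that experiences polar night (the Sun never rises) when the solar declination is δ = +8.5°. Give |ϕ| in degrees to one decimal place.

Polar night requires cos h₀ = −tan ϕ tan δ ≥ 1, i.e. tan ϕ tan δ ≤ −1.
The boundary is |tan ϕ| · |tan δ| = 1, so |ϕ| = 90° − |δ| = 90° − 8.5° = 81.5° in the southern hemisphere.

|ϕ| = 81.5°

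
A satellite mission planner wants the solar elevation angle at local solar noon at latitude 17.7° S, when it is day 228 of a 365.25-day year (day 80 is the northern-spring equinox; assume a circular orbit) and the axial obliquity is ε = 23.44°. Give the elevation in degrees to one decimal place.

59.4°

Solar longitude: λ_s = 360° × (228 − 80)/365.25 = 145.873°.
sin δ = sin 23.44° × sin 145.873° = 0.22317, so δ = +12.895°.
At local noon the hour angle is zero, so the zenith angle equals |φ − δ| = |-17.7° − (+12.895°)| = 30.595°.
Elevation = 90° − 30.595° = 59.4°.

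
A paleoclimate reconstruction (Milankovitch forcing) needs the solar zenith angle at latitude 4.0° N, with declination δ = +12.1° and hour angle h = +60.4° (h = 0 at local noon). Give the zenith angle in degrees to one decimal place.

θ_z = 60.2°

cos θ_z = sin φ sin δ + cos φ cos δ cos h = 0.014622 + 0.481792 = 0.496414.
θ_z = arccos(0.496414) = 60.2°.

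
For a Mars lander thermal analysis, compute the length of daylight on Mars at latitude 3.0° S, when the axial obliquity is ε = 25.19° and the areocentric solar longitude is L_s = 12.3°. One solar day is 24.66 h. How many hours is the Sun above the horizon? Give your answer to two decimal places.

sin δ = sin 25.19° × sin 12.3° = 0.09067, so δ = +5.202°.
cos h₀ = −tan ϕ · tan δ = −tan(-3.0°) × tan(+5.202°) = 0.0048, so h₀ = 1.5660 rad = 89.73°.
Daylight = 2h₀/(2π) × 24.66 h = (1.5660/π) × 24.66 = 12.29 h.

12.29 h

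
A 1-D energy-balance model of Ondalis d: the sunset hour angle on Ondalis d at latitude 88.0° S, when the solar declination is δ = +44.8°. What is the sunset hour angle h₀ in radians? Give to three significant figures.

h₀ = 0.00 rad

cos h₀ = −tan ϕ · tan δ = 28.4370 ≥ 1, so the host star never rises (polar night) and h₀ = 0.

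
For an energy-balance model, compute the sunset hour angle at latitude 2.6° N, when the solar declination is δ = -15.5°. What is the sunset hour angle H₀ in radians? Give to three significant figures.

H₀ = 1.56 rad

cos H₀ = −tan φ · tan δ = −tan(+2.6°) × tan(-15.500°) = 0.0126, so H₀ = 1.5582 rad = 89.28°.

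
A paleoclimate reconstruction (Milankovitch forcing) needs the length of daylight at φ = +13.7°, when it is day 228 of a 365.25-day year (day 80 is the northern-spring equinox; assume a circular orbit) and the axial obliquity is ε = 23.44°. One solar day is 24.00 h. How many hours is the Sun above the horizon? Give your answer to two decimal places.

Solar longitude: λ_s = 360° × (228 − 80)/365.25 = 145.873°.
sin δ = sin 23.44° × sin 145.873° = 0.22317, so δ = +12.895°.
cos H₀ = −tan φ · tan δ = −tan(+13.7°) × tan(+12.895°) = -0.0558, so H₀ = 1.6266 rad = 93.20°.
Daylight = 2H₀/(2π) × 24.00 h = (1.6266/π) × 24.00 = 12.43 h.

12.43 h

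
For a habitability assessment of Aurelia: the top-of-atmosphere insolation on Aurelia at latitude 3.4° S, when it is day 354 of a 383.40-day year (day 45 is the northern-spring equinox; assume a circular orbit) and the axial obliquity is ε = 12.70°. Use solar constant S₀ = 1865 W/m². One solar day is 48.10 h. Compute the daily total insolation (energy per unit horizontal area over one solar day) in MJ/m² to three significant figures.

102 MJ/m²

Solar longitude: λ_s = 360° × (354 − 45)/383.40 = 290.141°.
sin δ = sin 12.70° × sin 290.141° = -0.20640, so δ = -11.912°.
cos H₀ = −tan(-3.4°) tan(-11.912°) = -0.0125, H₀ = 1.5833 rad.
Bracket: H₀ sin φ sin δ + cos φ cos δ sin H₀ = 1.5833×-0.05931×-0.20640 + 0.99824×0.97847×0.99992 = 0.019382 + 0.976670 = 0.996052.
Q̄ = (S₀/π) × [bracket] = (1865/π) × 0.996052 = 591.30 W/m².
Daily total = Q̄ × 48.10 h × 3600 s/h = 591.30 × 48.10 × 3600 / 10⁶ = 102.4 MJ/m².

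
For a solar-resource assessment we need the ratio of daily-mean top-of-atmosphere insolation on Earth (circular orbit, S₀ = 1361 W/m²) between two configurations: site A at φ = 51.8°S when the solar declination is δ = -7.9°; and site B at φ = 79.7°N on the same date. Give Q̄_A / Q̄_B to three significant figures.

Q̄_A / Q̄_B ≈ 40.7

— Configuration A (φ=-51.8°):
cos H₀ = −tan(-51.8°) tan(-7.900°) = -0.1763, H₀ = 1.7481 rad.
Bracket: H₀ sin φ sin δ + cos φ cos δ sin H₀ = 1.7481×-0.78586×-0.13744 + 0.61841×0.99051×0.98433 = 0.188810 + 0.602943 = 0.791753.
Q̄ = (S₀/π) × [bracket] = (1361/π) × 0.791753 = 343.00 W/m².
— Configuration B (φ=+79.7°):
cos H₀ = −tan(+79.7°) tan(-7.900°) = 0.7636, H₀ = 0.7020 rad.
Bracket: H₀ sin φ sin δ + cos φ cos δ sin H₀ = 0.7020×0.98389×-0.13744 + 0.17880×0.99051×0.64574 = -0.094929 + 0.114363 = 0.019434.
Q̄ = (S₀/π) × [bracket] = (1361/π) × 0.019434 = 8.4192 W/m².
Ratio Q̄_A / Q̄_B = 343.00 / 8.4192 = 40.74.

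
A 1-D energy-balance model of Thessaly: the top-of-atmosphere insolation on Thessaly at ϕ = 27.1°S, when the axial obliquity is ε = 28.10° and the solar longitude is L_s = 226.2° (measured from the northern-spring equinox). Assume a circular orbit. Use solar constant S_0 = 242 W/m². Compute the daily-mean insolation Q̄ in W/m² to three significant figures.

Solar declination: sin δ = sin ε · sin L_s = sin 28.10° × sin 226.2° = -0.33996, so δ = -19.874°.
cos h₀ = −tan(-27.1°) tan(-19.874°) = -0.1850, h₀ = 1.7569 rad.
Bracket: h₀ sin ϕ sin δ + cos ϕ cos δ sin h₀ = 1.7569×-0.45554×-0.33996 + 0.89021×0.94044×0.98274 = 0.272083 + 0.822739 = 1.094822.
Q̄ = (S_0/π) × [bracket] = (242/π) × 1.094822 = 84.34 W/m².

Q̄ ≈ 84.3 W/m²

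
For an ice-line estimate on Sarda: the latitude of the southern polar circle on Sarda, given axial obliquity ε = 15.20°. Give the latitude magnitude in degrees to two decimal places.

74.80°

The polar circle is the lowest latitude that experiences at least one full rotation of continuous darkness at the northern-summer solstice; it lies at |φ| = 90° − ε = 90° − 15.20° = 74.80°.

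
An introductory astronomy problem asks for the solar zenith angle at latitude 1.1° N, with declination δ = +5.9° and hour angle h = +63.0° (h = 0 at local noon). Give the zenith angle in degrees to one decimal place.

cos θ_z = sin φ sin δ + cos φ cos δ cos h = 0.001973 + 0.451502 = 0.453475.
θ_z = arccos(0.453475) = 63.0°.

θ_z = 63.0°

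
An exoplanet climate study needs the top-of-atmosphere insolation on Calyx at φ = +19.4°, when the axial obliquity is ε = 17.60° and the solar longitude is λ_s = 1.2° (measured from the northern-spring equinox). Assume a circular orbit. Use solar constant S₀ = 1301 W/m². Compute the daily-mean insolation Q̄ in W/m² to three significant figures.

Solar declination: sin δ = sin ε · sin λ_s = sin 17.60° × sin 1.2° = 0.00633, so δ = +0.363°.
cos H₀ = −tan(+19.4°) tan(+0.363°) = -0.0022, H₀ = 1.5730 rad.
Bracket: H₀ sin φ sin δ + cos φ cos δ sin H₀ = 1.5730×0.33216×0.00633 + 0.94322×0.99998×1.00000 = 0.003307 + 0.943201 = 0.946508.
Q̄ = (S₀/π) × [bracket] = (1301/π) × 0.946508 = 392.0 W/m².

Q̄ ≈ 392 W/m²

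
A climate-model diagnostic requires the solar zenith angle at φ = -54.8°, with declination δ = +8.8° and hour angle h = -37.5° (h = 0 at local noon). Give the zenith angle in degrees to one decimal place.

θ_z = 70.9°

cos θ_z = sin φ sin δ + cos φ cos δ cos h = -0.125012 + 0.451931 = 0.326919.
θ_z = arccos(0.326919) = 70.9°.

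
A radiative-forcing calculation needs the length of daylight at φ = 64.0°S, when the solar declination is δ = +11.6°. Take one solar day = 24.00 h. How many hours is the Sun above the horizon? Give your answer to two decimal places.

cos H₀ = −tan φ · tan δ = −tan(-64.0°) × tan(+11.600°) = 0.4209, so H₀ = 1.1364 rad = 65.11°.
Daylight = 2H₀/(2π) × 24.00 h = (1.1364/π) × 24.00 = 8.68 h.

8.68 h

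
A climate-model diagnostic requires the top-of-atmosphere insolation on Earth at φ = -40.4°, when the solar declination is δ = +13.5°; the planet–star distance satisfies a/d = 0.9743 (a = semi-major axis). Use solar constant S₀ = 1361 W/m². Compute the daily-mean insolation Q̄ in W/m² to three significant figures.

Q̄ ≈ 213 W/m²

cos H₀ = −tan(-40.4°) tan(+13.500°) = 0.2043, H₀ = 1.3650 rad.
Bracket: H₀ sin φ sin δ + cos φ cos δ sin H₀ = 1.3650×-0.64812×0.23345 + 0.76154×0.97237×0.97890 = -0.206529 + 0.724874 = 0.518345.
Inverse-square distance factor (a/d)² = 0.9743² = 0.949260.
Q̄ = (S₀/π) × 0.949260 × [bracket] = (1361/π) × 0.949260 × 0.518345 = 213.2 W/m².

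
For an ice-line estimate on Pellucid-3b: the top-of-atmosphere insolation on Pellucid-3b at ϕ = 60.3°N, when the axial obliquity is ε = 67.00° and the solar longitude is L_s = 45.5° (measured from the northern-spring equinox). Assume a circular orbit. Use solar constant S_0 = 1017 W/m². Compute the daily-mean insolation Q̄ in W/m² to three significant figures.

Solar declination: sin δ = sin ε · sin L_s = sin 67.00° × sin 45.5° = 0.65655, so δ = +41.037°.
cos h₀ = −tan(+60.3°) tan(+41.037°) = -1.5260 ≤ −1 ⇒ polar day, h₀ = π.
Bracket: h₀ sin ϕ sin δ + cos ϕ cos δ sin h₀ = 3.1416×0.86863×0.65655 + 0.49546×0.75428×0.00000 = 1.791651 + 0.000000 = 1.791651.
Q̄ = (S_0/π) × [bracket] = (1017/π) × 1.791651 = 580.0 W/m².

Q̄ ≈ 580 W/m²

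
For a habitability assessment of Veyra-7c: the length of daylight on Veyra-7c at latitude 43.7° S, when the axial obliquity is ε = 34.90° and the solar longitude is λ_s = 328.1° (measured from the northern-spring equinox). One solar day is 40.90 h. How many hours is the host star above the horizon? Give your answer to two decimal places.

Solar declination: sin δ = sin ε · sin λ_s = sin 34.90° × sin 328.1° = -0.30234, so δ = -17.598°.
cos H₀ = −tan φ · tan δ = −tan(-43.7°) × tan(-17.598°) = -0.3031, so H₀ = 1.8788 rad = 107.64°.
Daylight = 2H₀/(2π) × 40.90 h = (1.8788/π) × 40.90 = 24.46 h.

24.46 h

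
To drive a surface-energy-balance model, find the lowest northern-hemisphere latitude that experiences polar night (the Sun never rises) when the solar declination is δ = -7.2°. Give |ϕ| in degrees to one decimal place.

Polar night requires cos h₀ = −tan ϕ tan δ ≥ 1, i.e. tan ϕ tan δ ≤ −1.
The boundary is |tan ϕ| · |tan δ| = 1, so |ϕ| = 90° − |δ| = 90° − 7.2° = 82.8° in the northern hemisphere.

|ϕ| = 82.8°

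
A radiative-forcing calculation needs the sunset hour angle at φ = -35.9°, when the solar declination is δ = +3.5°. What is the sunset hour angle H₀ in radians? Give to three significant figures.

H₀ = 1.53 rad

cos H₀ = −tan φ · tan δ = −tan(-35.9°) × tan(+3.500°) = 0.0443, so H₀ = 1.5265 rad = 87.46°.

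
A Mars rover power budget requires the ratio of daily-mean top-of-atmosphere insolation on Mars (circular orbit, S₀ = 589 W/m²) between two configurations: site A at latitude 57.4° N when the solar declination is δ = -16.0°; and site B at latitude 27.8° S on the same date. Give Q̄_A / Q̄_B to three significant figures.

Q̄_A / Q̄_B ≈ 0.194

— Configuration A (φ=+57.4°):
cos H₀ = −tan(+57.4°) tan(-16.000°) = 0.4484, H₀ = 1.1059 rad.
Bracket: H₀ sin φ sin δ + cos φ cos δ sin H₀ = 1.1059×0.84245×-0.27564 + 0.53877×0.96126×0.89385 = -0.256804 + 0.462923 = 0.206119.
Q̄ = (S₀/π) × [bracket] = (589/π) × 0.206119 = 38.644 W/m².
— Configuration B (φ=-27.8°):
cos H₀ = −tan(-27.8°) tan(-16.000°) = -0.1512, H₀ = 1.7226 rad.
Bracket: H₀ sin φ sin δ + cos φ cos δ sin H₀ = 1.7226×-0.46639×-0.27564 + 0.88458×0.96126×0.98851 = 0.221450 + 0.840541 = 1.061991.
Q̄ = (S₀/π) × [bracket] = (589/π) × 1.061991 = 199.11 W/m².
Ratio Q̄_A / Q̄_B = 38.644 / 199.11 = 0.1941.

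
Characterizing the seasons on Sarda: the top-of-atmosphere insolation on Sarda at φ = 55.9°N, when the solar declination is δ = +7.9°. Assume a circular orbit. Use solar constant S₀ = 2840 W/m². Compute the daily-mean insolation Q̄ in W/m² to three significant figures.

cos H₀ = −tan(+55.9°) tan(+7.900°) = -0.2049, H₀ = 1.7772 rad.
Bracket: H₀ sin φ sin δ + cos φ cos δ sin H₀ = 1.7772×0.82806×0.13744 + 0.56064×0.99051×0.97877 = 0.202261 + 0.543530 = 0.745791.
Q̄ = (S₀/π) × [bracket] = (2840/π) × 0.745791 = 674.2 W/m².

Q̄ ≈ 674 W/m²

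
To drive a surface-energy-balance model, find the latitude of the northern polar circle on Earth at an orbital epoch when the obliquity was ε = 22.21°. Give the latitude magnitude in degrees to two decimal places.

67.79°

The polar circle is the lowest latitude that experiences at least one full rotation of continuous daylight at the northern-summer solstice; it lies at |φ| = 90° − ε = 90° − 22.21° = 67.79°.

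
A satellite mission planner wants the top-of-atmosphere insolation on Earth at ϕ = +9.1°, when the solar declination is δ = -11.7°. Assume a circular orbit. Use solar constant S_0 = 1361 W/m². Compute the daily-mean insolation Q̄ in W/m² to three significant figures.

Q̄ ≈ 397 W/m²

cos h₀ = −tan(+9.1°) tan(-11.700°) = 0.0332, h₀ = 1.5376 rad.
Bracket: h₀ sin ϕ sin δ + cos ϕ cos δ sin h₀ = 1.5376×0.15816×-0.20279 + 0.98741×0.97922×0.99945 = -0.049316 + 0.966360 = 0.917044.
Q̄ = (S_0/π) × [bracket] = (1361/π) × 0.917044 = 397.3 W/m².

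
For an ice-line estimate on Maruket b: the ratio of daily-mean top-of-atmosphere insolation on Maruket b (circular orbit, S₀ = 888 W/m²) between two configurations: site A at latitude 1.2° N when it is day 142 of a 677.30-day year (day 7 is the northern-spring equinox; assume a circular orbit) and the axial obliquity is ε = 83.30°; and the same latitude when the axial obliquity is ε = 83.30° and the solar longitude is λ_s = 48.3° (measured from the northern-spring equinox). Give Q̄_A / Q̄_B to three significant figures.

— Configuration A (φ=+1.2°):
Solar longitude: λ_s = 360° × (142 − 7)/677.30 = 71.755°.
sin δ = sin 83.30° × sin 71.755° = 0.94324, so δ = +70.604°.
cos H₀ = −tan(+1.2°) tan(+70.604°) = -0.0595, H₀ = 1.6303 rad.
Bracket: H₀ sin φ sin δ + cos φ cos δ sin H₀ = 1.6303×0.02094×0.94324 + 0.99978×0.33210×0.99823 = 0.032201 + 0.331439 = 0.363640.
Q̄ = (S₀/π) × [bracket] = (888/π) × 0.363640 = 102.79 W/m².
— Configuration B (φ=+1.2°):
Solar declination: sin δ = sin ε · sin λ_s = sin 83.30° × sin 48.3° = 0.74154, so δ = +47.863°.
cos H₀ = −tan(+1.2°) tan(+47.863°) = -0.0232, H₀ = 1.5940 rad.
Bracket: H₀ sin φ sin δ + cos φ cos δ sin H₀ = 1.5940×0.02094×0.74154 + 0.99978×0.67091×0.99973 = 0.024751 + 0.670581 = 0.695332.
Q̄ = (S₀/π) × [bracket] = (888/π) × 0.695332 = 196.54 W/m².
Ratio Q̄_A / Q̄_B = 102.79 / 196.54 = 0.5230.

Q̄_A / Q̄_B ≈ 0.523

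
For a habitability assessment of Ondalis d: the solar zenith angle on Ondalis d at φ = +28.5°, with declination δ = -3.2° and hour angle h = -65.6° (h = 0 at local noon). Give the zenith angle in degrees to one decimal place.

θ_z = 70.4°

cos θ_z = sin φ sin δ + cos φ cos δ cos h = -0.026636 + 0.362477 = 0.335841.
θ_z = arccos(0.335841) = 70.4°.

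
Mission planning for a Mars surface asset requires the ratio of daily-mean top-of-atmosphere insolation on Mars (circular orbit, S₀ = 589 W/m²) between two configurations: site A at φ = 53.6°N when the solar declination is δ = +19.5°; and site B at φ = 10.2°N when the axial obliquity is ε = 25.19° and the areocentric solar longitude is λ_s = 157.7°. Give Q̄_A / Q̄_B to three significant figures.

— Configuration A (φ=+53.6°):
cos H₀ = −tan(+53.6°) tan(+19.500°) = -0.4803, H₀ = 2.0718 rad.
Bracket: H₀ sin φ sin δ + cos φ cos δ sin H₀ = 2.0718×0.80489×0.33381 + 0.59342×0.94264×0.87710 = 0.556652 + 0.490633 = 1.047285.
Q̄ = (S₀/π) × [bracket] = (589/π) × 1.047285 = 196.35 W/m².
— Configuration B (φ=+10.2°):
sin δ = sin 25.19° × sin 157.7° = 0.16150, so δ = +9.294°.
cos H₀ = −tan(+10.2°) tan(+9.294°) = -0.0294, H₀ = 1.6002 rad.
Bracket: H₀ sin φ sin δ + cos φ cos δ sin H₀ = 1.6002×0.17708×0.16150 + 0.98420×0.98687×0.99957 = 0.045763 + 0.970860 = 1.016623.
Q̄ = (S₀/π) × [bracket] = (589/π) × 1.016623 = 190.60 W/m².
Ratio Q̄_A / Q̄_B = 196.35 / 190.60 = 1.030.

Q̄_A / Q̄_B ≈ 1.03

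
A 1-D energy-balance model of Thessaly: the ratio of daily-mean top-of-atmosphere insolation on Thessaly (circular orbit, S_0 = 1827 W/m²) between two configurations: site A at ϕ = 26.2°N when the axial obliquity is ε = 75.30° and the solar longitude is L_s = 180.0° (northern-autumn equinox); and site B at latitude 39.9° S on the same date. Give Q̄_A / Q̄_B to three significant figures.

— Configuration A (ϕ=+26.2°):
Solar declination: sin δ = sin ε · sin L_s = sin 75.30° × sin 180.0° = 0.00000, so δ = +0.000°.
cos h₀ = −tan(+26.2°) tan(+0.000°) = -0.0000, h₀ = 1.5708 rad.
Bracket: h₀ sin ϕ sin δ + cos ϕ cos δ sin h₀ = 1.5708×0.44151×0.00000 + 0.89726×1.00000×1.00000 = 0.000000 + 0.897260 = 0.897260.
Q̄ = (S_0/π) × [bracket] = (1827/π) × 0.897260 = 521.80 W/m².
— Configuration B (ϕ=-39.9°):
cos h₀ = −tan(-39.9°) tan(+0.000°) = 0.0000, h₀ = 1.5708 rad.
Bracket: h₀ sin ϕ sin δ + cos ϕ cos δ sin h₀ = 1.5708×-0.64145×0.00000 + 0.76717×1.00000×1.00000 = -0.000000 + 0.767170 = 0.767170.
Q̄ = (S_0/π) × [bracket] = (1827/π) × 0.767170 = 446.15 W/m².
Ratio Q̄_A / Q̄_B = 521.80 / 446.15 = 1.170.

Q̄_A / Q̄_B ≈ 1.17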